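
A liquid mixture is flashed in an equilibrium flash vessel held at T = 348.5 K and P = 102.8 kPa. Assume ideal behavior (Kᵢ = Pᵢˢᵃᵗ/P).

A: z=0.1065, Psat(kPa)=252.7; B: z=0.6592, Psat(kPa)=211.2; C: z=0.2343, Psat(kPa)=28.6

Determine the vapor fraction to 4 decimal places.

ψ = 0.8484

Raoult's law: Kᵢ = Pᵢˢᵃᵗ/P = Pᵢˢᵃᵗ/102.8.
  K_A = 252.7/102.8 = 2.458171, K_B = 211.2/102.8 = 2.054475, K_C = 28.6/102.8 = 0.278210
Rachford–Rice: g(ψ) = Σ zᵢ(Kᵢ−1)/(1+ψ(Kᵢ−1)) = 0.
g(0) = ΣzᵢKᵢ − 1 = 0.6813 and g(1) = 1 − Σzᵢ/Kᵢ = -0.2064, so a root lies in (0, 1).
Newton iteration, ψ⁰ = 0.33:
  ψ = 0.3300: g = 0.39852, g' = -0.7169 → ψ = 0.8859
  ψ = 0.8859: g = -0.04184, g' = -1.1778 → ψ = 0.8503
  ψ = 0.8503: g = -0.00204, g' = -1.0672 → ψ = 0.8484
Converged at ψ = 0.8484.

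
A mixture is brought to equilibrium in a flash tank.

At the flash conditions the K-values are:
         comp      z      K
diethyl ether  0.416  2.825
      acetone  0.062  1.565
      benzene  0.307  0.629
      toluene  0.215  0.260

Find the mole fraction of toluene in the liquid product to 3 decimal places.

Iterate (Newton) starting at ψ = 0.49:
  ψ = 0.490: g = 0.0394, g' = -0.751 → ψ = 0.542
Converged at ψ = 0.542.
Compositions from xᵢ = zᵢ/(1+ψ(Kᵢ−1)), yᵢ = Kᵢxᵢ:
  diethyl ether: x = 0.209, y = 0.591
  acetone: x = 0.047, y = 0.074
  benzene: x = 0.384, y = 0.242
  toluene: x = 0.359, y = 0.093

x_toluene = 0.359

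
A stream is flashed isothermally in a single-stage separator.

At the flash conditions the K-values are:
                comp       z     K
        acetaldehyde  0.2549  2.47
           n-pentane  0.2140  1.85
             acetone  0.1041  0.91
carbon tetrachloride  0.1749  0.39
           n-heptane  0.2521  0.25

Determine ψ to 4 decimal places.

Material balance + equilibrium reduce to Σ zᵢ(Kᵢ−1)/(1+ψ(Kᵢ−1)) = 0.
g(0) = ΣzᵢKᵢ − 1 = 0.2515 and g(1) = 1 − Σzᵢ/Kᵢ = -0.7901, so a root lies in (0, 1).
Iterate (Newton) starting at ψ = 0.5:
  ψ = 0.5000: g = -0.12222, g' = -0.7578 → ψ = 0.3387
  ψ = 0.3387: g = -0.00621, g' = -0.6978 → ψ = 0.3298
Converged at ψ = 0.3298.

ψ = 0.3298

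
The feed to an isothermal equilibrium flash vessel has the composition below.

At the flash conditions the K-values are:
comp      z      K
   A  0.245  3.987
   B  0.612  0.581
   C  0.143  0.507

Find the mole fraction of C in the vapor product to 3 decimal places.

Let ψ = V/F and solve Σ zᵢ(Kᵢ−1)/(1+ψ(Kᵢ−1)) = 0.
Feasibility: ΣzᵢKᵢ = 1.405, Σzᵢ/Kᵢ = 1.397 — both > 1, two phases present.
Iterate (Newton) starting at ψ = 0.5:
  ψ = 0.500: g = -0.1245, g' = -0.585 → ψ = 0.287
  ψ = 0.287: g = 0.0203, g' = -0.819 → ψ = 0.312
  ψ = 0.312: g = 0.0005, g' = -0.777 → ψ = 0.313
Converged at ψ = 0.313.
Compositions from xᵢ = zᵢ/(1+ψ(Kᵢ−1)), yᵢ = Kᵢxᵢ:
  A: x = 0.127, y = 0.505
  B: x = 0.704, y = 0.409
  C: x = 0.169, y = 0.086

y_C = 0.086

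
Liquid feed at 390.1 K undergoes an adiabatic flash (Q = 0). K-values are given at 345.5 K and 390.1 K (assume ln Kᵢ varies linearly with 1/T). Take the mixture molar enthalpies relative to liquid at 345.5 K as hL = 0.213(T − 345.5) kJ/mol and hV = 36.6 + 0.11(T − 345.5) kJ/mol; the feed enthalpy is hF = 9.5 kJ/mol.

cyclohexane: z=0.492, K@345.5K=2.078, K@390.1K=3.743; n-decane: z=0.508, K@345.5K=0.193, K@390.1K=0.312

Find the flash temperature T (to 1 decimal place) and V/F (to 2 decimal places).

Adiabatic flash: solve Rachford–Rice at each trial T, then check hF = ψ·hV(T) + (1−ψ)·hL(T).
  T = 345.5 K: K = (2.078, 0.193), RR gives ψ = 0.138, H_out = 5.066 kJ/mol
  T = 390.1 K: K = (3.743, 0.312), RR gives ψ = 0.530, H_out = 26.460 kJ/mol
  T = 367.8 K: K = (2.839, 0.249), RR gives ψ = 0.379, H_out = 17.747 kJ/mol
  T = 356.6 K: K = (2.439, 0.220), RR gives ψ = 0.278, H_out = 12.212 kJ/mol
  T = 351.1 K: K = (2.256, 0.206), RR gives ψ = 0.215, H_out = 8.953 kJ/mol
  T = 353.9 K: K = (2.348, 0.213), RR gives ψ = 0.249, H_out = 10.669 kJ/mol
  T = 352.5 K: K = (2.302, 0.210), RR gives ψ = 0.232, H_out = 9.827 kJ/mol
Linear interpolation between T = 351.1 (H_out = 8.953) and T = 352.5 (H_out = 9.827) on hF = 9.5 gives T ≈ 352.0 K, at which ψ = 0.23.

T = 352.0 K, V/F = 0.23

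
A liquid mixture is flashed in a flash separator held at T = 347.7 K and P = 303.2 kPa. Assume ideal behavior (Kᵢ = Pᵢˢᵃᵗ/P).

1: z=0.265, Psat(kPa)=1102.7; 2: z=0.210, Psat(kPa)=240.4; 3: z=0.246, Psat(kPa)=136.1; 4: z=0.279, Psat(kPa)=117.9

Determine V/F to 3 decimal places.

V/F = 0.268

Raoult's law: Kᵢ = Pᵢˢᵃᵗ/P = Pᵢˢᵃᵗ/303.2.
  K_1 = 1102.7/303.2 = 3.63687, K_2 = 240.4/303.2 = 0.79288, K_3 = 136.1/303.2 = 0.44888, K_4 = 117.9/303.2 = 0.38885
Newton iteration, V/F⁰ = 0.46:
  V/F = 0.460: g = -0.1511, g' = -0.723 → V/F = 0.251
  V/F = 0.251: g = 0.0159, g' = -0.923 → V/F = 0.268
Converged at V/F = 0.268.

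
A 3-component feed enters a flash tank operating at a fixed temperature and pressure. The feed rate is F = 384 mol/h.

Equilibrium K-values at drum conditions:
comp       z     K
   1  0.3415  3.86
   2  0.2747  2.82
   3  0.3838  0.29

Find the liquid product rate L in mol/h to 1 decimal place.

Newton–Raphson from V/F = 0.46:
  V/F = 0.4600: g = 0.28926, g' = -1.2172 → V/F = 0.6976
  V/F = 0.6976: g = 0.00640, g' = -1.2476 → V/F = 0.7028
Converged at V/F = 0.7028.
Then V = V/F·F = 0.7028·384 = 269.9 mol/h and L = F − V = 114.1 mol/h.

L = 114.1 mol/h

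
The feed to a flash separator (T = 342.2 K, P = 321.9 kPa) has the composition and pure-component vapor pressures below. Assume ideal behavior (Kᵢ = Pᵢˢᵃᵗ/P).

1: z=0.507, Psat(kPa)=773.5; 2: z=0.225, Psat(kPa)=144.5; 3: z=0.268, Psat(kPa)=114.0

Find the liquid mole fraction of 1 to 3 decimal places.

Raoult's law: Kᵢ = Pᵢˢᵃᵗ/P = Pᵢˢᵃᵗ/321.9.
  K_1 = 773.5/321.9 = 2.40292, K_2 = 144.5/321.9 = 0.44890, K_3 = 114.0/321.9 = 0.35415
Let β = V/F and solve Σ zᵢ(Kᵢ−1)/(1+β(Kᵢ−1)) = 0.
Check two-phase: ΣzᵢKᵢ = 1.414 > 1 and Σzᵢ/Kᵢ = 1.469 > 1, so g(0) = 0.414 > 0 and g(1) = -0.469 < 0.
Newton–Raphson from β = 0.5:
  β = 0.500: g = -0.0088, g' = -0.719 → β = 0.488
Converged at β = 0.488.
Compositions from xᵢ = zᵢ/(1+β(Kᵢ−1)), yᵢ = Kᵢxᵢ:
  1: x = 0.301, y = 0.723
  2: x = 0.308, y = 0.138
  3: x = 0.391, y = 0.139

x_1 = 0.301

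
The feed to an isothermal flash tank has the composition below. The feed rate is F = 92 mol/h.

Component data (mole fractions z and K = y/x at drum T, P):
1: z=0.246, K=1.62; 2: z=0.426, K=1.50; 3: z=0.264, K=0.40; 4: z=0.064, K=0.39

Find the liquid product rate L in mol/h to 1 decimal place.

L = 44.9 mol/h

Let ψ = V/F and solve Σ zᵢ(Kᵢ−1)/(1+ψ(Kᵢ−1)) = 0.
Check two-phase: ΣzᵢKᵢ = 1.168 > 1 and Σzᵢ/Kᵢ = 1.260 > 1, so g(0) = 0.168 > 0 and g(1) = -0.260 < 0.
Newton–Raphson from ψ = 0.68:
  ψ = 0.680: g = -0.0680, g' = -0.447 → ψ = 0.528
  ψ = 0.528: g = -0.0059, g' = -0.376 → ψ = 0.512
Converged at ψ = 0.512.
Then V = ψ·F = 0.5119·92 = 47.1 mol/h and L = F − V = 44.9 mol/h.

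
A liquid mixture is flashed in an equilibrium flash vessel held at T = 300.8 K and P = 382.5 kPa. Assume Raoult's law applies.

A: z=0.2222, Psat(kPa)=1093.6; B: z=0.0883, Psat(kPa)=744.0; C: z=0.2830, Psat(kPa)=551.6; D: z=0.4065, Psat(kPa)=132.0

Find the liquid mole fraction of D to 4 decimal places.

Raoult's law: Kᵢ = Pᵢˢᵃᵗ/P = Pᵢˢᵃᵗ/382.5.
  K_A = 1093.6/382.5 = 2.859085, K_B = 744.0/382.5 = 1.945098, K_C = 551.6/382.5 = 1.442092, K_D = 132.0/382.5 = 0.345098
Iterate (Newton) starting at ψ = 0.5:
  ψ = 0.5000: g = -0.02261, g' = -0.6652 → ψ = 0.4660
  ψ = 0.4660: g = -0.00014, g' = -0.6577 → ψ = 0.4658
Converged at ψ = 0.4658.
Compositions from xᵢ = zᵢ/(1+ψ(Kᵢ−1)), yᵢ = Kᵢxᵢ:
  A: x = 0.1191, y = 0.3405
  B: x = 0.0613, y = 0.1193
  C: x = 0.2347, y = 0.3384
  D: x = 0.5849, y = 0.2019

x_D = 0.5849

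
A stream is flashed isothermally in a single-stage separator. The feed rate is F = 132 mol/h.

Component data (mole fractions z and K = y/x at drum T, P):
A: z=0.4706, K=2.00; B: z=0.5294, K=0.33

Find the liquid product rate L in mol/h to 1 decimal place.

Material balance + equilibrium reduce to Σ zᵢ(Kᵢ−1)/(1+β(Kᵢ−1)) = 0.
Check two-phase: ΣzᵢKᵢ = 1.1159 > 1 and Σzᵢ/Kᵢ = 1.8395 > 1, so g(0) = 0.1159 > 0 and g(1) = -0.8395 < 0.
Binary case is linear: z₁(K₁−1)(1+β(K₂−1)) + z₂(K₂−1)(1+β(K₁−1)) = 0
⇒ β = [z₁(K₁−1)+z₂(K₂−1)] / [−(K₁−1)(K₂−1)] = 0.11590/0.67000 = 0.1730
Then V = β·F = 0.1730·132 = 22.8 mol/h and L = F − V = 109.2 mol/h.

L = 109.2 mol/h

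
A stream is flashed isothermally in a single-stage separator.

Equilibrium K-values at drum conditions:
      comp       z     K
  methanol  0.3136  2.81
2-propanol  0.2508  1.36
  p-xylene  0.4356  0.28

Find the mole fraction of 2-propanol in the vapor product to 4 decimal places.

Iterate (Newton) starting at β = 0.5:
  β = 0.5000: g = -0.11557, g' = -0.8578 → β = 0.3653
  β = 0.3653: g = -0.00404, g' = -0.8134 → β = 0.3603
Converged at β = 0.3603.
Compositions from xᵢ = zᵢ/(1+β(Kᵢ−1)), yᵢ = Kᵢxᵢ:
  methanol: x = 0.1898, y = 0.5334
  2-propanol: x = 0.2220, y = 0.3019
  p-xylene: x = 0.5882, y = 0.1647

y_2-propanol = 0.3019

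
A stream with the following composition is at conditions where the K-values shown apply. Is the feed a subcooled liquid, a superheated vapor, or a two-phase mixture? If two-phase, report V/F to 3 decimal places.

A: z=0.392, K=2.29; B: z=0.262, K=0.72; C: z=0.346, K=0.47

two-phase, V/F = 0.439

ΣzᵢKᵢ = 1.249; Σzᵢ/Kᵢ = 1.271.
Both exceed 1, so a two-phase solution exists.
Newton iteration, ψ⁰ = 0.6:
  ψ = 0.600: g = -0.0720, g' = -0.446 → ψ = 0.439
Converged at ψ = 0.439.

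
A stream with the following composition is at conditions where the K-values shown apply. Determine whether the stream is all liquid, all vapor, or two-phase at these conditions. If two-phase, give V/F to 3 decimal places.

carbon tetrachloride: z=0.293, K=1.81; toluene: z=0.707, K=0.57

all liquid

ΣzᵢKᵢ = 0.933; Σzᵢ/Kᵢ = 1.402.
Since ΣzᵢKᵢ < 1 the mixture is below its bubble point — single liquid phase.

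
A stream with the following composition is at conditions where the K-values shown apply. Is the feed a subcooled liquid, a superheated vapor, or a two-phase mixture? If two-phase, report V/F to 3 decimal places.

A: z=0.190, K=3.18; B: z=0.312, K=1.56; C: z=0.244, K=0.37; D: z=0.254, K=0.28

two-phase, V/F = 0.270

ΣzᵢKᵢ = 1.252; Σzᵢ/Kᵢ = 1.826.
Both exceed 1, so a two-phase solution exists.
Rachford–Rice: g(ψ) = Σ zᵢ(Kᵢ−1)/(1+ψ(Kᵢ−1)) = 0.
Newton–Raphson from ψ = 0.5:
  ψ = 0.500: g = -0.1755, g' = -0.794 → ψ = 0.279
  ψ = 0.279: g = -0.0068, g' = -0.771 → ψ = 0.270
Converged at ψ = 0.270.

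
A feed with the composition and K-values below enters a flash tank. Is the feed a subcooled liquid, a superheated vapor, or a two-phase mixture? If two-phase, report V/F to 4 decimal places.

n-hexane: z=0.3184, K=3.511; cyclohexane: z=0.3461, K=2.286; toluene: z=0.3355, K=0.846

superheated vapor

ΣzᵢKᵢ = 2.1929; Σzᵢ/Kᵢ = 0.6387.
Since Σzᵢ/Kᵢ < 1 the mixture is above its dew point — single vapor phase.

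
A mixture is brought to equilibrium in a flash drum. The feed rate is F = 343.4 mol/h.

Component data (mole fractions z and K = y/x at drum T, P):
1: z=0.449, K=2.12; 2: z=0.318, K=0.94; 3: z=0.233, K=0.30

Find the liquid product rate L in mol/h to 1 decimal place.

L = 137.5 mol/h

Newton–Raphson from ψ = 0.69:
  ψ = 0.690: g = -0.0517, g' = -0.608 → ψ = 0.605
  ψ = 0.605: g = -0.0029, g' = -0.545 → ψ = 0.600
Converged at ψ = 0.600.
Then V = ψ·F = 0.5996·343.4 = 205.9 mol/h and L = F − V = 137.5 mol/h.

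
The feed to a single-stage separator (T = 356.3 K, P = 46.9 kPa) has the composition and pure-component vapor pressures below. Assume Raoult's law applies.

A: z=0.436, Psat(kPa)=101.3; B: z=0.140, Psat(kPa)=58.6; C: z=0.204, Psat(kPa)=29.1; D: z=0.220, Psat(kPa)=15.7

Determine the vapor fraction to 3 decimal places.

Raoult's law: Kᵢ = Pᵢˢᵃᵗ/P = Pᵢˢᵃᵗ/46.9.
  K_A = 101.3/46.9 = 2.15991, K_B = 58.6/46.9 = 1.24947, K_C = 29.1/46.9 = 0.62047, K_D = 15.7/46.9 = 0.33475
Let ψ = V/F and solve Σ zᵢ(Kᵢ−1)/(1+ψ(Kᵢ−1)) = 0.
Feasibility: ΣzᵢKᵢ = 1.317, Σzᵢ/Kᵢ = 1.300 — both > 1, two phases present.
Newton iteration, ψ⁰ = 0.5:
  ψ = 0.500: g = 0.0363, g' = -0.505 → ψ = 0.572
  ψ = 0.572: g = -0.0005, g' = -0.520 → ψ = 0.571
Converged at ψ = 0.571.

ψ = 0.571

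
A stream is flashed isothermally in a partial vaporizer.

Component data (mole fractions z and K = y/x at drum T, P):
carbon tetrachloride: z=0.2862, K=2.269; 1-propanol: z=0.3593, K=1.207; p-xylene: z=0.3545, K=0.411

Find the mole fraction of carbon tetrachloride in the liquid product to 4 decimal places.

Let β = V/F and solve Σ zᵢ(Kᵢ−1)/(1+β(Kᵢ−1)) = 0.
Check two-phase: ΣzᵢKᵢ = 1.2288 > 1 and Σzᵢ/Kᵢ = 1.2863 > 1, so g(0) = 0.2288 > 0 and g(1) = -0.2863 < 0.
Iterate (Newton) starting at β = 0.38:
  β = 0.3800: g = 0.04497, g' = -0.4272 → β = 0.4853
Converged at β = 0.4853.
Compositions from xᵢ = zᵢ/(1+β(Kᵢ−1)), yᵢ = Kᵢxᵢ:
  carbon tetrachloride: x = 0.1771, y = 0.4019
  1-propanol: x = 0.3265, y = 0.3941
  p-xylene: x = 0.4964, y = 0.2040

x_carbon tetrachloride = 0.1771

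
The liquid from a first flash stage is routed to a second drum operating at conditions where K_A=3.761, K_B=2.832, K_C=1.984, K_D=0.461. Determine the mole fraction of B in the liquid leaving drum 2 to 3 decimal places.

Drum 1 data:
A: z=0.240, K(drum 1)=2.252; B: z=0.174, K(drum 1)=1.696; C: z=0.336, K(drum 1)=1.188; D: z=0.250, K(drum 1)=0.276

x_B (drum 2) = 0.052

Drum 1:
Rachford–Rice: g(ψ₁) = Σ zᵢ(Kᵢ−1)/(1+ψ₁(Kᵢ−1)) = 0.
Check two-phase: ΣzᵢKᵢ = 1.304 > 1 and Σzᵢ/Kᵢ = 1.398 > 1, so g(0) = 0.304 > 0 and g(1) = -0.398 < 0.
Iterate (Newton) starting at ψ₁ = 0.39:
  ψ₁ = 0.390: g = 0.1038, g' = -0.487 → ψ₁ = 0.603
  ψ₁ = 0.603: g = -0.0081, g' = -0.587 → ψ₁ = 0.589
Converged at ψ₁ = 0.589.
Drum-1 compositions:
  A: x = 0.138, y = 0.311
  B: x = 0.123, y = 0.209
  C: x = 0.302, y = 0.359
  D: x = 0.436, y = 0.120
Drum-2 feed = drum-1 liquid: z₂ = (0.1381, 0.1234, 0.3025, 0.4360).
Drum 2:
Let ψ₂ = V/F and solve Σ zᵢ(Kᵢ−1)/(1+ψ₂(Kᵢ−1)) = 0.
g(0) = ΣzᵢKᵢ − 1 = 0.670 and g(1) = 1 − Σzᵢ/Kᵢ = -0.179, so a root lies in (0, 1).
Newton–Raphson from ψ₂ = 0.5:
  ψ₂ = 0.500: g = 0.1560, g' = -0.668 → ψ₂ = 0.734
  ψ₂ = 0.734: g = 0.0066, g' = -0.636 → ψ₂ = 0.744
Converged at ψ₂ = 0.744.
  A: x = 0.045, y = 0.170
  B: x = 0.052, y = 0.148
  C: x = 0.175, y = 0.346
  D: x = 0.728, y = 0.336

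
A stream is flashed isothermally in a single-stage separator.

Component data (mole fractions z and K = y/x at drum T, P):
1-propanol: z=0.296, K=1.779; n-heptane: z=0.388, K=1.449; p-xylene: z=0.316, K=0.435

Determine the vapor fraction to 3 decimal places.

Newton–Raphson from ψ = 0.41:
  ψ = 0.410: g = 0.0895, g' = -0.330 → ψ = 0.681
  ψ = 0.681: g = -0.0063, g' = -0.389 → ψ = 0.665
Converged at ψ = 0.665.

ψ = 0.665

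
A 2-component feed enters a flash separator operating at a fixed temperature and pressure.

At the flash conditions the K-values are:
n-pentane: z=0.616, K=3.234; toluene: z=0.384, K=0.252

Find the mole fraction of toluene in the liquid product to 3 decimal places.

x_toluene = 0.749

Material balance + equilibrium reduce to Σ zᵢ(Kᵢ−1)/(1+V/F(Kᵢ−1)) = 0.
Feasibility: ΣzᵢKᵢ = 2.089, Σzᵢ/Kᵢ = 1.714 — both > 1, two phases present.
Iterate (Newton) starting at V/F = 0.53:
  V/F = 0.530: g = 0.1542, g' = -1.234 → V/F = 0.655
  V/F = 0.655: g = -0.0044, g' = -1.332 → V/F = 0.652
Converged at V/F = 0.652.
Compositions from xᵢ = zᵢ/(1+V/F(Kᵢ−1)), yᵢ = Kᵢxᵢ:
  n-pentane: x = 0.251, y = 0.811
  toluene: x = 0.749, y = 0.189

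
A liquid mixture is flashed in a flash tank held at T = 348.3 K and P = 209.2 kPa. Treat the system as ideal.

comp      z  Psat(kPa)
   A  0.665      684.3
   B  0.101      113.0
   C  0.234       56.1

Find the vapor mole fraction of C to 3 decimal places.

Raoult's law: Kᵢ = Pᵢˢᵃᵗ/P = Pᵢˢᵃᵗ/209.2.
  K_A = 684.3/209.2 = 3.27103, K_B = 113.0/209.2 = 0.54015, K_C = 56.1/209.2 = 0.26816
Rachford–Rice: g(V/F) = Σ zᵢ(Kᵢ−1)/(1+V/F(Kᵢ−1)) = 0.
g(0) = ΣzᵢKᵢ − 1 = 1.293 and g(1) = 1 − Σzᵢ/Kᵢ = -0.263, so a root lies in (0, 1).
Iterate (Newton) starting at V/F = 0.5:
  V/F = 0.500: g = 0.3768, g' = -1.100 → V/F = 0.843
  V/F = 0.843: g = -0.0042, g' = -1.314 → V/F = 0.839
Converged at V/F = 0.839.
Compositions from xᵢ = zᵢ/(1+V/F(Kᵢ−1)), yᵢ = Kᵢxᵢ:
  A: x = 0.229, y = 0.748
  B: x = 0.164, y = 0.089
  C: x = 0.607, y = 0.163

y_C = 0.163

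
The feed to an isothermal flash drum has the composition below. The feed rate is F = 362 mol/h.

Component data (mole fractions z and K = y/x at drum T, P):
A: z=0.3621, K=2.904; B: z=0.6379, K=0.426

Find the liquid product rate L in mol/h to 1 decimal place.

L = 254.9 mol/h

Rachford–Rice: g(β) = Σ zᵢ(Kᵢ−1)/(1+β(Kᵢ−1)) = 0.
g(0) = ΣzᵢKᵢ − 1 = 0.3233 and g(1) = 1 − Σzᵢ/Kᵢ = -0.6221, so a root lies in (0, 1).
Binary case is linear: z₁(K₁−1)(1+β(K₂−1)) + z₂(K₂−1)(1+β(K₁−1)) = 0
⇒ β = [z₁(K₁−1)+z₂(K₂−1)] / [−(K₁−1)(K₂−1)] = 0.32328/1.09290 = 0.2958
Then V = β·F = 0.2958·362 = 107.1 mol/h and L = F − V = 254.9 mol/h.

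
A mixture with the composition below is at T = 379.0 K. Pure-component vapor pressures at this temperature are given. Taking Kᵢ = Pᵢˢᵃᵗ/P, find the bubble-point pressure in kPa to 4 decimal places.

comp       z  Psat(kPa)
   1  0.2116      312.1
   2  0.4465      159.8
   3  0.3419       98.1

Pbub = 170.9315 kPa

At the bubble point ψ → 0, so ΣzᵢKᵢ = 1 with Kᵢ = Pᵢˢᵃᵗ/P ⇒ P = ΣzᵢPᵢˢᵃᵗ.
P = 0.2116·312.1 + 0.4465·159.8 + 0.3419·98.1 = 170.9315 kPa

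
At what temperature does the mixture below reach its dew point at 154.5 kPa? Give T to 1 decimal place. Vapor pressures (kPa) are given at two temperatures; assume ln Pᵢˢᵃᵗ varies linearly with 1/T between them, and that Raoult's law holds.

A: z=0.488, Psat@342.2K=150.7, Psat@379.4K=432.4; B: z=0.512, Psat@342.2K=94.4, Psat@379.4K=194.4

T = 354.2 K

Dew-point temperature: Σzᵢ·P/Pᵢˢᵃᵗ(T) = 1. Interpolate ln Pᵢˢᵃᵗ = aᵢ + bᵢ/T.
  T = 342.2 K: ΣzᵢP/Pᵢˢᵃᵗ = 1.3383
  T = 379.4 K: ΣzᵢP/Pᵢˢᵃᵗ = 0.5813
  T = 360.8 K: ΣzᵢP/Pᵢˢᵃᵗ = 0.8606
  T = 351.5 K: ΣzᵢP/Pᵢˢᵃᵗ = 1.0660
  T = 356.1 K: ΣzᵢP/Pᵢˢᵃᵗ = 0.9574
  T = 353.8 K: ΣzᵢP/Pᵢˢᵃᵗ = 1.0098
Interpolating between 353.8 K and 356.1 K gives T ≈ 354.2 K.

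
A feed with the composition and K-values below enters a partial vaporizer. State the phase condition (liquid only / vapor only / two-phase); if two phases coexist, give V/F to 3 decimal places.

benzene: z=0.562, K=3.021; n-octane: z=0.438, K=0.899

vapor only

ΣzᵢKᵢ = 2.092; Σzᵢ/Kᵢ = 0.673.
Since Σzᵢ/Kᵢ < 1 the mixture is above its dew point — single vapor phase.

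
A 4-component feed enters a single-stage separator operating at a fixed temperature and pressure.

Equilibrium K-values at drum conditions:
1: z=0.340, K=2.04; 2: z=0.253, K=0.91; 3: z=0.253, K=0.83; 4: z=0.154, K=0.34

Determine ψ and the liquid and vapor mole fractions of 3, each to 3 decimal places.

ψ = 0.531, x_3 = 0.278, y_3 = 0.231

Rachford–Rice: g(ψ) = Σ zᵢ(Kᵢ−1)/(1+ψ(Kᵢ−1)) = 0.
g(0) = ΣzᵢKᵢ − 1 = 0.186 and g(1) = 1 − Σzᵢ/Kᵢ = -0.202, so a root lies in (0, 1).
Newton–Raphson from ψ = 0.5:
  ψ = 0.500: g = 0.0101, g' = -0.320 → ψ = 0.532
  ψ = 0.532: g = -0.0000, g' = -0.323 → ψ = 0.531
Converged at ψ = 0.531.
Compositions from xᵢ = zᵢ/(1+ψ(Kᵢ−1)), yᵢ = Kᵢxᵢ:
  1: x = 0.219, y = 0.447
  2: x = 0.266, y = 0.242
  3: x = 0.278, y = 0.231
  4: x = 0.237, y = 0.081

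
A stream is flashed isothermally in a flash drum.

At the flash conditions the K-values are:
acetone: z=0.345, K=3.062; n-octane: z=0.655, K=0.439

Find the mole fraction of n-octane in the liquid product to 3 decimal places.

Binary case is linear: z₁(K₁−1)(1+ψ(K₂−1)) + z₂(K₂−1)(1+ψ(K₁−1)) = 0
⇒ ψ = [z₁(K₁−1)+z₂(K₂−1)] / [−(K₁−1)(K₂−1)] = 0.3439/1.1568 = 0.297
Compositions from xᵢ = zᵢ/(1+ψ(Kᵢ−1)), yᵢ = Kᵢxᵢ:
  acetone: x = 0.214, y = 0.655
  n-octane: x = 0.786, y = 0.345

x_n-octane = 0.786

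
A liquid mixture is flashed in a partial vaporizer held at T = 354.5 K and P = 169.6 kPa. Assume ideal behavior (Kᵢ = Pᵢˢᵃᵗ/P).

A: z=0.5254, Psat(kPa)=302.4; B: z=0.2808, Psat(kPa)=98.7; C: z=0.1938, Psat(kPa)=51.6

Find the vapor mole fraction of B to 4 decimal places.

y_B = 0.1930

Raoult's law: Kᵢ = Pᵢˢᵃᵗ/P = Pᵢˢᵃᵗ/169.6.
  K_A = 302.4/169.6 = 1.783019, K_B = 98.7/169.6 = 0.581958, K_C = 51.6/169.6 = 0.304245
Material balance + equilibrium reduce to Σ zᵢ(Kᵢ−1)/(1+ψ(Kᵢ−1)) = 0.
g(0) = ΣzᵢKᵢ − 1 = 0.1592 and g(1) = 1 − Σzᵢ/Kᵢ = -0.4142, so a root lies in (0, 1).
Newton–Raphson from ψ = 0.4:
  ψ = 0.4000: g = -0.01451, g' = -0.4377 → ψ = 0.3668
  ψ = 0.3668: g = -0.00010, g' = -0.4320 → ψ = 0.3666
Converged at ψ = 0.3666.
Compositions from xᵢ = zᵢ/(1+ψ(Kᵢ−1)), yᵢ = Kᵢxᵢ:
  A: x = 0.4082, y = 0.7279
  B: x = 0.3316, y = 0.1930
  C: x = 0.2602, y = 0.0792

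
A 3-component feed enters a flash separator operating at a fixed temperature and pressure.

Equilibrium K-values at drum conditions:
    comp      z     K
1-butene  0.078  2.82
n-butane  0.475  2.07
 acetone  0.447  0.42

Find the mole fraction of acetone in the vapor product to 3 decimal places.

Rachford–Rice: g(V/F) = Σ zᵢ(Kᵢ−1)/(1+V/F(Kᵢ−1)) = 0.
g(0) = ΣzᵢKᵢ − 1 = 0.391 and g(1) = 1 − Σzᵢ/Kᵢ = -0.321, so a root lies in (0, 1).
Newton iteration, V/F⁰ = 0.5:
  V/F = 0.500: g = 0.0403, g' = -0.600 → V/F = 0.567
Converged at V/F = 0.567.
Compositions from xᵢ = zᵢ/(1+V/F(Kᵢ−1)), yᵢ = Kᵢxᵢ:
  1-butene: x = 0.038, y = 0.108
  n-butane: x = 0.296, y = 0.612
  acetone: x = 0.666, y = 0.280

y_acetone = 0.280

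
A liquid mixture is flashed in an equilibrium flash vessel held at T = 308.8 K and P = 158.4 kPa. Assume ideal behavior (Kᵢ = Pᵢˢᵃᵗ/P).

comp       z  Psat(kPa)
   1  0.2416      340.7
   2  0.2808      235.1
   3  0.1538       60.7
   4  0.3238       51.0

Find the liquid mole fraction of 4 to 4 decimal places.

x_4 = 0.3681

Raoult's law: Kᵢ = Pᵢˢᵃᵗ/P = Pᵢˢᵃᵗ/158.4.
  K_1 = 340.7/158.4 = 2.150884, K_2 = 235.1/158.4 = 1.484217, K_3 = 60.7/158.4 = 0.383207, K_4 = 51.0/158.4 = 0.321970
Iterate (Newton) starting at β = 0.5:
  β = 0.5000: g = -0.18336, g' = -0.6346 → β = 0.2111
  β = 0.2111: g = -0.01821, g' = -0.5414 → β = 0.1774
  β = 0.1774: g = 0.00001, g' = -0.5426 → β = 0.1775
Converged at β = 0.1775.
Compositions from xᵢ = zᵢ/(1+β(Kᵢ−1)), yᵢ = Kᵢxᵢ:
  1: x = 0.2006, y = 0.4315
  2: x = 0.2586, y = 0.3838
  3: x = 0.1727, y = 0.0662
  4: x = 0.3681, y = 0.1185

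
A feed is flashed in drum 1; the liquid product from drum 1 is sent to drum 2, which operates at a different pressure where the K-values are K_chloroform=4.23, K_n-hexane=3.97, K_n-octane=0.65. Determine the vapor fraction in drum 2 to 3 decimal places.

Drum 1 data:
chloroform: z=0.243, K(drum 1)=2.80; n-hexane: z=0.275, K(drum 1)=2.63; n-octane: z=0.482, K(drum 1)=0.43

Drum 1:
Iterate (Newton) starting at ψ₁ = 0.64:
  ψ₁ = 0.640: g = -0.0099, g' = -0.733 → ψ₁ = 0.627
Converged at ψ₁ = 0.627.
Drum-1 compositions:
  chloroform: x = 0.114, y = 0.320
  n-hexane: x = 0.136, y = 0.358
  n-octane: x = 0.750, y = 0.322
Drum-2 feed = drum-1 liquid: z₂ = (0.1142, 0.1361, 0.7497).
Drum 2:
Rachford–Rice: g(ψ₂) = Σ zᵢ(Kᵢ−1)/(1+ψ₂(Kᵢ−1)) = 0.
g(0) = ΣzᵢKᵢ − 1 = 0.511 and g(1) = 1 − Σzᵢ/Kᵢ = -0.215, so a root lies in (0, 1).
Newton–Raphson from ψ₂ = 0.5:
  ψ₂ = 0.500: g = -0.0144, g' = -0.504 → ψ₂ = 0.471
  ψ₂ = 0.471: g = 0.0003, g' = -0.527 → ψ₂ = 0.472
Converged at ψ₂ = 0.472.
  chloroform: x = 0.045, y = 0.191
  n-hexane: x = 0.057, y = 0.225
  n-octane: x = 0.898, y = 0.584

V/F (drum 2) = 0.472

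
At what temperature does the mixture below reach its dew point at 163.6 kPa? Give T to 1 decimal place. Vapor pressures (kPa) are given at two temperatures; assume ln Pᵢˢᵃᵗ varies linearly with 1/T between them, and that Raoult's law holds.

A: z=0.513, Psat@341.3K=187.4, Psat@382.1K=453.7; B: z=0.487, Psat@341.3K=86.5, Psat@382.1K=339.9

T = 351.1 K

Dew-point temperature: Σzᵢ·P/Pᵢˢᵃᵗ(T) = 1. Interpolate ln Pᵢˢᵃᵗ = aᵢ + bᵢ/T.
  T = 341.3 K: ΣzᵢP/Pᵢˢᵃᵗ = 1.3689
  T = 382.1 K: ΣzᵢP/Pᵢˢᵃᵗ = 0.4194
  T = 361.7 K: ΣzᵢP/Pᵢˢᵃᵗ = 0.7278
  T = 351.5 K: ΣzᵢP/Pᵢˢᵃᵗ = 0.9872
  T = 346.4 K: ΣzᵢP/Pᵢˢᵃᵗ = 1.1591
  T = 348.9 K: ΣzᵢP/Pᵢˢᵃᵗ = 1.0706
Interpolating between 348.9 K and 351.5 K gives T ≈ 351.1 K.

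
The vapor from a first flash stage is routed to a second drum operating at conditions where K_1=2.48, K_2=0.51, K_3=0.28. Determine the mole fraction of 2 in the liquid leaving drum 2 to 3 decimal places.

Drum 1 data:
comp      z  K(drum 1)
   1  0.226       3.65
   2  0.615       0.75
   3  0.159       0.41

Drum 1:
Rachford–Rice: g(ψ₁) = Σ zᵢ(Kᵢ−1)/(1+ψ₁(Kᵢ−1)) = 0.
Feasibility: ΣzᵢKᵢ = 1.351, Σzᵢ/Kᵢ = 1.270 — both > 1, two phases present.
Iterate (Newton) starting at ψ₁ = 0.39:
  ψ₁ = 0.390: g = 0.0023, g' = -0.524 → ψ₁ = 0.394
Converged at ψ₁ = 0.394.
Drum-1 compositions:
  1: x = 0.111, y = 0.403
  2: x = 0.682, y = 0.512
  3: x = 0.207, y = 0.085
Drum-2 feed = drum-1 vapor: z₂ = (0.4033, 0.5117, 0.0850).
Drum 2:
Material balance + equilibrium reduce to Σ zᵢ(Kᵢ−1)/(1+ψ₂(Kᵢ−1)) = 0.
g(0) = ΣzᵢKᵢ − 1 = 0.285 and g(1) = 1 − Σzᵢ/Kᵢ = -0.469, so a root lies in (0, 1).
Newton–Raphson from ψ₂ = 0.5:
  ψ₂ = 0.500: g = -0.0846, g' = -0.615 → ψ₂ = 0.362
  ψ₂ = 0.362: g = 0.0009, g' = -0.637 → ψ₂ = 0.364
Converged at ψ₂ = 0.364.
  1: x = 0.262, y = 0.650
  2: x = 0.623, y = 0.318
  3: x = 0.115, y = 0.032

x_2 (drum 2) = 0.623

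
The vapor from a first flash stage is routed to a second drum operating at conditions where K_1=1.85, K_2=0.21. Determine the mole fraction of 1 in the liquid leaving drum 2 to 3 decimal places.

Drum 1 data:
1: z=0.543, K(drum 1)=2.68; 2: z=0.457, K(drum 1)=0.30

Drum 1:
Let ψ₁ = V/F and solve Σ zᵢ(Kᵢ−1)/(1+ψ₁(Kᵢ−1)) = 0.
g(0) = ΣzᵢKᵢ − 1 = 0.592 and g(1) = 1 − Σzᵢ/Kᵢ = -0.726, so a root lies in (0, 1).
Binary case is linear: z₁(K₁−1)(1+ψ₁(K₂−1)) + z₂(K₂−1)(1+ψ₁(K₁−1)) = 0
⇒ ψ₁ = [z₁(K₁−1)+z₂(K₂−1)] / [−(K₁−1)(K₂−1)] = 0.5923/1.1760 = 0.504
Drum-1 compositions:
  1: x = 0.294, y = 0.788
  2: x = 0.706, y = 0.212
Drum-2 feed = drum-1 vapor: z₂ = (0.7882, 0.2118).
Drum 2:
Let ψ₂ = V/F and solve Σ zᵢ(Kᵢ−1)/(1+ψ₂(Kᵢ−1)) = 0.
Check two-phase: ΣzᵢKᵢ = 1.503 > 1 and Σzᵢ/Kᵢ = 1.434 > 1, so g(0) = 0.503 > 0 and g(1) = -0.434 < 0.
Binary case is linear: z₁(K₁−1)(1+ψ₂(K₂−1)) + z₂(K₂−1)(1+ψ₂(K₁−1)) = 0
⇒ ψ₂ = [z₁(K₁−1)+z₂(K₂−1)] / [−(K₁−1)(K₂−1)] = 0.5027/0.6715 = 0.749
  1: x = 0.482, y = 0.891
  2: x = 0.518, y = 0.109

x_1 (drum 2) = 0.482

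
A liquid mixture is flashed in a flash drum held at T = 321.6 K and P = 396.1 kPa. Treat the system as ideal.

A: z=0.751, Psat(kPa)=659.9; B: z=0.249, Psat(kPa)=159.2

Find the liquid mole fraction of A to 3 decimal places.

x_A = 0.473

Raoult's law: Kᵢ = Pᵢˢᵃᵗ/P = Pᵢˢᵃᵗ/396.1.
  K_A = 659.9/396.1 = 1.66599, K_B = 159.2/396.1 = 0.40192
Binary case is linear: z₁(K₁−1)(1+ψ(K₂−1)) + z₂(K₂−1)(1+ψ(K₁−1)) = 0
⇒ ψ = [z₁(K₁−1)+z₂(K₂−1)] / [−(K₁−1)(K₂−1)] = 0.3512/0.3983 = 0.882
Compositions from xᵢ = zᵢ/(1+ψ(Kᵢ−1)), yᵢ = Kᵢxᵢ:
  A: x = 0.473, y = 0.788
  B: x = 0.527, y = 0.212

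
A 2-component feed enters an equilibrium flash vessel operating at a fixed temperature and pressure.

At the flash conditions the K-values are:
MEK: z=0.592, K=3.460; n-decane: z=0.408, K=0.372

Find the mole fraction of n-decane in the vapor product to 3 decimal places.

Material balance + equilibrium reduce to Σ zᵢ(Kᵢ−1)/(1+V/F(Kᵢ−1)) = 0.
Check two-phase: ΣzᵢKᵢ = 2.200 > 1 and Σzᵢ/Kᵢ = 1.268 > 1, so g(0) = 1.200 > 0 and g(1) = -0.268 < 0.
Binary case is linear: z₁(K₁−1)(1+V/F(K₂−1)) + z₂(K₂−1)(1+V/F(K₁−1)) = 0
⇒ V/F = [z₁(K₁−1)+z₂(K₂−1)] / [−(K₁−1)(K₂−1)] = 1.2001/1.5449 = 0.777
Compositions from xᵢ = zᵢ/(1+V/F(Kᵢ−1)), yᵢ = Kᵢxᵢ:
  MEK: x = 0.203, y = 0.704
  n-decane: x = 0.797, y = 0.296

y_n-decane = 0.296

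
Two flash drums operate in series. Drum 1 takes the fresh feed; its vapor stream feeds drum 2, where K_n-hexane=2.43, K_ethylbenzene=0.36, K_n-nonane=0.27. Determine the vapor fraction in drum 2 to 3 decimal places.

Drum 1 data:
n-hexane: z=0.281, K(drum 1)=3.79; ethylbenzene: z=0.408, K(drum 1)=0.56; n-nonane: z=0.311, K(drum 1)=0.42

Drum 1:
Newton iteration, ψ₁⁰ = 0.39:
  ψ₁ = 0.390: g = -0.0744, g' = -0.791 → ψ₁ = 0.296
  ψ₁ = 0.296: g = 0.0052, g' = -0.913 → ψ₁ = 0.302
Converged at ψ₁ = 0.302.
Drum-1 compositions:
  n-hexane: x = 0.153, y = 0.578
  ethylbenzene: x = 0.470, y = 0.263
  n-nonane: x = 0.377, y = 0.158
Drum-2 feed = drum-1 vapor: z₂ = (0.5782, 0.2635, 0.1583).
Drum 2:
Material balance + equilibrium reduce to Σ zᵢ(Kᵢ−1)/(1+ψ₂(Kᵢ−1)) = 0.
g(0) = ΣzᵢKᵢ − 1 = 0.543 and g(1) = 1 − Σzᵢ/Kᵢ = -0.556, so a root lies in (0, 1).
Iterate (Newton) starting at ψ₂ = 0.52:
  ψ₂ = 0.520: g = 0.0352, g' = -0.851 → ψ₂ = 0.561
Converged at ψ₂ = 0.561.
  n-hexane: x = 0.321, y = 0.780
  ethylbenzene: x = 0.411, y = 0.148
  n-nonane: x = 0.268, y = 0.072

V/F (drum 2) = 0.561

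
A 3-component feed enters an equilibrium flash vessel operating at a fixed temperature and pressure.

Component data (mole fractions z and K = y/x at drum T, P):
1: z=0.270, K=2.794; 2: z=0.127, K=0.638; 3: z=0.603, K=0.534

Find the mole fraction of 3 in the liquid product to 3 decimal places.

x_3 = 0.663

Material balance + equilibrium reduce to Σ zᵢ(Kᵢ−1)/(1+V/F(Kᵢ−1)) = 0.
Check two-phase: ΣzᵢKᵢ = 1.157 > 1 and Σzᵢ/Kᵢ = 1.425 > 1, so g(0) = 0.157 > 0 and g(1) = -0.425 < 0.
Iterate (Newton) starting at V/F = 0.57:
  V/F = 0.570: g = -0.2011, g' = -0.482 → V/F = 0.153
  V/F = 0.153: g = 0.0292, g' = -0.706 → V/F = 0.194
  V/F = 0.194: g = 0.0011, g' = -0.656 → V/F = 0.195
Converged at V/F = 0.195.
Compositions from xᵢ = zᵢ/(1+V/F(Kᵢ−1)), yᵢ = Kᵢxᵢ:
  1: x = 0.200, y = 0.559
  2: x = 0.137, y = 0.087
  3: x = 0.663, y = 0.354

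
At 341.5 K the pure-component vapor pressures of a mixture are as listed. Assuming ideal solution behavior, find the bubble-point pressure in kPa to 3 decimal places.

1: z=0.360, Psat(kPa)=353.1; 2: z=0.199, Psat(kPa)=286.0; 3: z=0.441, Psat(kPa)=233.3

At the bubble point ψ → 0, so ΣzᵢKᵢ = 1 with Kᵢ = Pᵢˢᵃᵗ/P ⇒ P = ΣzᵢPᵢˢᵃᵗ.
P = 0.360·353.1 + 0.199·286.0 + 0.441·233.3 = 286.915 kPa

Pbub = 286.915 kPa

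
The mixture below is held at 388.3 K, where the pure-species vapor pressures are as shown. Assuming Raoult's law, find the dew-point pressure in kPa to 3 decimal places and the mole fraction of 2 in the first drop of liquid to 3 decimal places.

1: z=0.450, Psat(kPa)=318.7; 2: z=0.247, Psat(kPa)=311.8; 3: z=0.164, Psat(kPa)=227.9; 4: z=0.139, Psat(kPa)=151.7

Pdew = 260.413 kPa, x_2 = 0.206

At the dew point ψ → 1, so Σzᵢ/Kᵢ = 1 with Kᵢ = Pᵢˢᵃᵗ/P ⇒ 1/P = Σzᵢ/Pᵢˢᵃᵗ.
1/P = 0.450/318.7 + 0.247/311.8 + 0.164/227.9 + 0.139/151.7 = 0.003840 ⇒ P = 260.413 kPa
xᵢ = zᵢP/Pᵢˢᵃᵗ ⇒ x_2 = 0.247·260.413/311.8 = 0.206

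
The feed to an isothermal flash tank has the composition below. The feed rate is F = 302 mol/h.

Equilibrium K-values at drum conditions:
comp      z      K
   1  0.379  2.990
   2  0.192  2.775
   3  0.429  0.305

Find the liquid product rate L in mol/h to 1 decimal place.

L = 121.5 mol/h

Material balance + equilibrium reduce to Σ zᵢ(Kᵢ−1)/(1+V/F(Kᵢ−1)) = 0.
Check two-phase: ΣzᵢKᵢ = 1.797 > 1 and Σzᵢ/Kᵢ = 1.603 > 1, so g(0) = 0.797 > 0 and g(1) = -0.603 < 0.
Newton–Raphson from V/F = 0.5:
  V/F = 0.500: g = 0.1017, g' = -1.034 → V/F = 0.598
Converged at V/F = 0.598.
Then V = V/F·F = 0.5975·302 = 180.5 mol/h and L = F − V = 121.5 mol/h.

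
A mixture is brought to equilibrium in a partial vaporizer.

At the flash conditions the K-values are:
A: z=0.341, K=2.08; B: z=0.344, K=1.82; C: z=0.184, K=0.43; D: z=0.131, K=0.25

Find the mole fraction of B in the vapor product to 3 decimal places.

Iterate (Newton) starting at β = 0.5:
  β = 0.500: g = 0.1353, g' = -0.590 → β = 0.729
  β = 0.729: g = -0.0140, g' = -0.749 → β = 0.711
Converged at β = 0.711.
Compositions from xᵢ = zᵢ/(1+β(Kᵢ−1)), yᵢ = Kᵢxᵢ:
  A: x = 0.193, y = 0.401
  B: x = 0.217, y = 0.396
  C: x = 0.309, y = 0.133
  D: x = 0.280, y = 0.070

y_B = 0.396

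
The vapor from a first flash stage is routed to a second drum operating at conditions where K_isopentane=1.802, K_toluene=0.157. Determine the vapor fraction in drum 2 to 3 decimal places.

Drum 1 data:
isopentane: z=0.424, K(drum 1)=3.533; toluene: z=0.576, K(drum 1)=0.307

V/F (drum 2) = 0.600

Drum 1:
Newton iteration, ψ₁⁰ = 0.5:
  ψ₁ = 0.500: g = -0.1370, g' = -1.177 → ψ₁ = 0.384
Converged at ψ₁ = 0.384.
Drum-1 compositions:
  isopentane: x = 0.215, y = 0.759
  toluene: x = 0.785, y = 0.241
Drum-2 feed = drum-1 vapor: z₂ = (0.7589, 0.2411).
Drum 2:
Let ψ₂ = V/F and solve Σ zᵢ(Kᵢ−1)/(1+ψ₂(Kᵢ−1)) = 0.
g(0) = ΣzᵢKᵢ − 1 = 0.405 and g(1) = 1 − Σzᵢ/Kᵢ = -0.957, so a root lies in (0, 1).
Binary case is linear: z₁(K₁−1)(1+ψ₂(K₂−1)) + z₂(K₂−1)(1+ψ₂(K₁−1)) = 0
⇒ ψ₂ = [z₁(K₁−1)+z₂(K₂−1)] / [−(K₁−1)(K₂−1)] = 0.4055/0.6761 = 0.600
  isopentane: x = 0.512, y = 0.923
  toluene: x = 0.488, y = 0.077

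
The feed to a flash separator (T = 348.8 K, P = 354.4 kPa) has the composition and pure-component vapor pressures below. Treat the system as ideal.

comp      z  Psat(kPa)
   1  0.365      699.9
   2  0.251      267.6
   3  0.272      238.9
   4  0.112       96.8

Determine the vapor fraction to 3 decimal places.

ψ = 0.319

Raoult's law: Kᵢ = Pᵢˢᵃᵗ/P = Pᵢˢᵃᵗ/354.4.
  K_1 = 699.9/354.4 = 1.97489, K_2 = 267.6/354.4 = 0.75508, K_3 = 238.9/354.4 = 0.67410, K_4 = 96.8/354.4 = 0.27314
Let ψ = V/F and solve Σ zᵢ(Kᵢ−1)/(1+ψ(Kᵢ−1)) = 0.
Feasibility: ΣzᵢKᵢ = 1.124, Σzᵢ/Kᵢ = 1.331 — both > 1, two phases present.
Newton–Raphson from ψ = 0.54:
  ψ = 0.540: g = -0.0793, g' = -0.372 → ψ = 0.327
  ψ = 0.327: g = -0.0029, g' = -0.355 → ψ = 0.319
Converged at ψ = 0.319.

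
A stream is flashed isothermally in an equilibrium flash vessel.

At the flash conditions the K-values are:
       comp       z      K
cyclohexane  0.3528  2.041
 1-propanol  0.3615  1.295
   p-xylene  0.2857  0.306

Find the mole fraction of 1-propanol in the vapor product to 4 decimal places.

y_1-propanol = 0.4019

Rachford–Rice: g(V/F) = Σ zᵢ(Kᵢ−1)/(1+V/F(Kᵢ−1)) = 0.
Check two-phase: ΣzᵢKᵢ = 1.2756 > 1 and Σzᵢ/Kᵢ = 1.3857 > 1, so g(0) = 0.2756 > 0 and g(1) = -0.3857 < 0.
Newton–Raphson from V/F = 0.5:
  V/F = 0.5000: g = 0.03084, g' = -0.5120 → V/F = 0.5602
  V/F = 0.5602: g = -0.00091, g' = -0.5441 → V/F = 0.5586
Converged at V/F = 0.5586.
Compositions from xᵢ = zᵢ/(1+V/F(Kᵢ−1)), yᵢ = Kᵢxᵢ:
  cyclohexane: x = 0.2231, y = 0.4553
  1-propanol: x = 0.3104, y = 0.4019
  p-xylene: x = 0.4666, y = 0.1428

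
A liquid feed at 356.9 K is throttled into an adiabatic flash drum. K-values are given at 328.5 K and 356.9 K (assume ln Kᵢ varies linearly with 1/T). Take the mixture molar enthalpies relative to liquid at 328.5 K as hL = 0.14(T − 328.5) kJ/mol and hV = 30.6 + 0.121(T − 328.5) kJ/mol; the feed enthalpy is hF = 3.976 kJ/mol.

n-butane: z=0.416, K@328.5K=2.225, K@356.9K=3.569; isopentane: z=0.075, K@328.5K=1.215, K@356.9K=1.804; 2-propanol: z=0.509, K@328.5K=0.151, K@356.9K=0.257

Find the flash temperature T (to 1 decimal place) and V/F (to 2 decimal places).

Adiabatic flash: solve Rachford–Rice at each trial T, then check hF = ψ·hV(T) + (1−ψ)·hL(T).
  T = 328.5 K: K = (2.225, 1.215, 0.151), RR gives ψ = 0.097, H_out = 2.980 kJ/mol
  T = 356.9 K: K = (3.569, 1.804, 0.257), RR gives ψ = 0.427, H_out = 16.826 kJ/mol
  T = 342.7 K: K = (2.846, 1.493, 0.199), RR gives ψ = 0.291, H_out = 10.824 kJ/mol
  T = 335.6 K: K = (2.523, 1.350, 0.174), RR gives ψ = 0.206, H_out = 7.270 kJ/mol
  T = 332.1 K: K = (2.373, 1.282, 0.162), RR gives ψ = 0.156, H_out = 5.273 kJ/mol
  T = 330.3 K: K = (2.298, 1.248, 0.157), RR gives ψ = 0.128, H_out = 4.161 kJ/mol
Linear interpolation between T = 328.5 (H_out = 2.980) and T = 330.3 (H_out = 4.161) on hF = 3.976 gives T ≈ 330.0 K, at which ψ = 0.12.

T = 330.0 K, V/F = 0.12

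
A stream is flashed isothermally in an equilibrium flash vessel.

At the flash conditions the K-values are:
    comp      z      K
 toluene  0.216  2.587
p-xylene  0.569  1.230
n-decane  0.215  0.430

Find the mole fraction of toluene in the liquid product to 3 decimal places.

Rachford–Rice: g(V/F) = Σ zᵢ(Kᵢ−1)/(1+V/F(Kᵢ−1)) = 0.
Check two-phase: ΣzᵢKᵢ = 1.351 > 1 and Σzᵢ/Kᵢ = 1.046 > 1, so g(0) = 0.351 > 0 and g(1) = -0.046 < 0.
Newton iteration, V/F⁰ = 0.49:
  V/F = 0.490: g = 0.1404, g' = -0.331 → V/F = 0.914
  V/F = 0.914: g = -0.0079, g' = -0.416 → V/F = 0.895
Converged at V/F = 0.895.
Compositions from xᵢ = zᵢ/(1+V/F(Kᵢ−1)), yᵢ = Kᵢxᵢ:
  toluene: x = 0.089, y = 0.231
  p-xylene: x = 0.472, y = 0.580
  n-decane: x = 0.439, y = 0.189

x_toluene = 0.089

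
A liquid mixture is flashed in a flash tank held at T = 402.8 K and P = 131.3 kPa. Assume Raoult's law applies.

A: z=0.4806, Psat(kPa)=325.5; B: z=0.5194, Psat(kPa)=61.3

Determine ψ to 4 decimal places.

Raoult's law: Kᵢ = Pᵢˢᵃᵗ/P = Pᵢˢᵃᵗ/131.3.
  K_A = 325.5/131.3 = 2.479056, K_B = 61.3/131.3 = 0.466870
Newton iteration, ψ⁰ = 0.5:
  ψ = 0.5000: g = 0.03109, g' = -0.6219 → ψ = 0.5500
  ψ = 0.5500: g = 0.00019, g' = -0.6152 → ψ = 0.5503
Converged at ψ = 0.5503.

ψ = 0.5503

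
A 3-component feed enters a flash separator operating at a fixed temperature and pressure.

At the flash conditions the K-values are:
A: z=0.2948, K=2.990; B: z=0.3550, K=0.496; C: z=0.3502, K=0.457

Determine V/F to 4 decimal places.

V/F = 0.2088

Material balance + equilibrium reduce to Σ zᵢ(Kᵢ−1)/(1+V/F(Kᵢ−1)) = 0.
Feasibility: ΣzᵢKᵢ = 1.2176, Σzᵢ/Kᵢ = 1.5806 — both > 1, two phases present.
Iterate (Newton) starting at V/F = 0.5:
  V/F = 0.5000: g = -0.20616, g' = -0.6491 → V/F = 0.1824
  V/F = 0.1824: g = 0.02236, g' = -0.8651 → V/F = 0.2082
  V/F = 0.2082: g = 0.00050, g' = -0.8274 → V/F = 0.2088
Converged at V/F = 0.2088.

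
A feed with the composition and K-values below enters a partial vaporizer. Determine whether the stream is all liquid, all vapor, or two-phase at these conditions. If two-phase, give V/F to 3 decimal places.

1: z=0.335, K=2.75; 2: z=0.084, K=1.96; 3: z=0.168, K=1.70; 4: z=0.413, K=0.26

ΣzᵢKᵢ = 1.479; Σzᵢ/Kᵢ = 1.852.
Both exceed 1, so a two-phase solution exists.
Rachford–Rice: g(ψ) = Σ zᵢ(Kᵢ−1)/(1+ψ(Kᵢ−1)) = 0.
Newton iteration, ψ⁰ = 0.55:
  ψ = 0.550: g = -0.0790, g' = -0.986 → ψ = 0.470
  ψ = 0.470: g = -0.0028, g' = -0.924 → ψ = 0.467
Converged at ψ = 0.467.

two-phase, V/F = 0.467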